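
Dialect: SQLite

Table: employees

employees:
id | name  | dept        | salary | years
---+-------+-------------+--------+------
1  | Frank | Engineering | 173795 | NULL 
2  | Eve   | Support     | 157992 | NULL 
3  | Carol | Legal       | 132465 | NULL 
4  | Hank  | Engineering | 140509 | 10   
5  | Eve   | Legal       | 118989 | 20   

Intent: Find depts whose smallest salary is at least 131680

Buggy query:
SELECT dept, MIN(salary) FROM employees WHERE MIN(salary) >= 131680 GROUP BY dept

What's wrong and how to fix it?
Bug: Aggregates like MIN are computed per group after WHERE runs

Fix: Use HAVING for the per-group MIN condition

Corrected query:
SELECT dept, MIN(salary) FROM employees GROUP BY dept HAVING MIN(salary) >= 131680

Result:
dept        | MIN(salary)
------------+------------
Engineering | 140509     
Support     | 157992     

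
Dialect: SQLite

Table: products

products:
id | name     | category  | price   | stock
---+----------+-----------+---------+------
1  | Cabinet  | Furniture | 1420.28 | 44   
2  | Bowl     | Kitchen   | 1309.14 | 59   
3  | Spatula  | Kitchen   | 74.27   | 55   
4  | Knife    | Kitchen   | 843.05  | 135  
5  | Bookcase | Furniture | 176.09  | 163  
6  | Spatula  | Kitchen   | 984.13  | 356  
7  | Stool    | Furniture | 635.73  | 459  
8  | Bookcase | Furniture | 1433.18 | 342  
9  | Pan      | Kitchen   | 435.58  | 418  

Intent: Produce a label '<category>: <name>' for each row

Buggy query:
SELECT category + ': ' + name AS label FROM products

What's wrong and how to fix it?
Bug: SQLite uses || for string concatenation; + coerces text to numbers (yielding 0)

Fix: Replace + with || to concatenate text

Corrected query:
SELECT category || ': ' || name AS label FROM products

Result:
label              
-------------------
Furniture: Cabinet 
Kitchen: Bowl      
Kitchen: Spatula   
Kitchen: Knife     
Furniture: Bookcase
Kitchen: Spatula   
Furniture: Stool   
Furniture: Bookcase
Kitchen: Pan       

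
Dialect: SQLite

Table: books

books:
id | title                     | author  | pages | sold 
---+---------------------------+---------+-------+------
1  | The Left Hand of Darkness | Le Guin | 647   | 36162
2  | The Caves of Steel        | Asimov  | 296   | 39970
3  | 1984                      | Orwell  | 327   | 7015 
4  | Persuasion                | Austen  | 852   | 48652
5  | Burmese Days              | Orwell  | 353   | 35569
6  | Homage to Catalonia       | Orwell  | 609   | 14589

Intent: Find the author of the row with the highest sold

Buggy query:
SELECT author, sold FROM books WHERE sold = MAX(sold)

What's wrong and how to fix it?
Bug: WHERE is evaluated per row; an aggregate over the whole table isn't defined there

Fix: Use a subquery: WHERE sold = (SELECT MAX(sold) FROM books)

Corrected query:
SELECT author, sold FROM books WHERE sold = (SELECT MAX(sold) FROM books)

Result:
author | sold 
-------+------
Austen | 48652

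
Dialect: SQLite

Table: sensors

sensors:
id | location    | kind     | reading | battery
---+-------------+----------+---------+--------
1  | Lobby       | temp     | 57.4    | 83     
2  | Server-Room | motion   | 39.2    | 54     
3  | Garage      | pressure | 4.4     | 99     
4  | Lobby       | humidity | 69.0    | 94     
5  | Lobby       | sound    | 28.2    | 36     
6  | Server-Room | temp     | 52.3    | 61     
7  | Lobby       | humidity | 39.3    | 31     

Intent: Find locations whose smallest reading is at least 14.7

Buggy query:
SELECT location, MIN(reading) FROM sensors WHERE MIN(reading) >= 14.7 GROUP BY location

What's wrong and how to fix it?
Bug: MIN() in WHERE is a misuse of aggregate

Fix: Use HAVING for the per-group MIN condition

Corrected query:
SELECT location, MIN(reading) FROM sensors GROUP BY location HAVING MIN(reading) >= 14.7

Result:
location    | MIN(reading)
------------+-------------
Lobby       | 28.2        
Server-Room | 39.2        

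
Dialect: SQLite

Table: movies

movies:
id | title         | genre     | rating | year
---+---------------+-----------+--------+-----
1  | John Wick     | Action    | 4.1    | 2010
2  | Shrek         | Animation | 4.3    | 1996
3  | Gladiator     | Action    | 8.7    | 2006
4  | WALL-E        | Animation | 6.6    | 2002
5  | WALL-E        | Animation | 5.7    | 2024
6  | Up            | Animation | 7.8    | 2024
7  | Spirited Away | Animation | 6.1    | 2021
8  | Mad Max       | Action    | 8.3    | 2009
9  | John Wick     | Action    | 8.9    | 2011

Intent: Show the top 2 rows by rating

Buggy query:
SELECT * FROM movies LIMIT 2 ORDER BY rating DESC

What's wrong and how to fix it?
Bug: ORDER BY cannot follow LIMIT; LIMIT is the final clause

Fix: Swap the clauses: ORDER BY first, then LIMIT

Corrected query:
SELECT * FROM movies ORDER BY rating DESC LIMIT 2

Result:
id | title     | genre  | rating | year
---+-----------+--------+--------+-----
9  | John Wick | Action | 8.9    | 2011
3  | Gladiator | Action | 8.7    | 2006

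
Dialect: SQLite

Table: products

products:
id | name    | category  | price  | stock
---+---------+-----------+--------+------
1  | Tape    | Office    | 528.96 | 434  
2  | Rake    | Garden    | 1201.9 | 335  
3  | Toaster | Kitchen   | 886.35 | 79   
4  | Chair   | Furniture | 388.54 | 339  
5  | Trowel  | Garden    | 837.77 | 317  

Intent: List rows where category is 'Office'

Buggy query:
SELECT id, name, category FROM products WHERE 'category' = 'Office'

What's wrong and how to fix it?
Bug: 'category' in single quotes is a string literal, not the column; the comparison is literal-vs-literal and never true

Fix: Remove the quotes around the column name (or use double quotes for an identifier)

Corrected query:
SELECT id, name, category FROM products WHERE category = 'Office'

Result:
id | name | category
---+------+---------
1  | Tape | Office  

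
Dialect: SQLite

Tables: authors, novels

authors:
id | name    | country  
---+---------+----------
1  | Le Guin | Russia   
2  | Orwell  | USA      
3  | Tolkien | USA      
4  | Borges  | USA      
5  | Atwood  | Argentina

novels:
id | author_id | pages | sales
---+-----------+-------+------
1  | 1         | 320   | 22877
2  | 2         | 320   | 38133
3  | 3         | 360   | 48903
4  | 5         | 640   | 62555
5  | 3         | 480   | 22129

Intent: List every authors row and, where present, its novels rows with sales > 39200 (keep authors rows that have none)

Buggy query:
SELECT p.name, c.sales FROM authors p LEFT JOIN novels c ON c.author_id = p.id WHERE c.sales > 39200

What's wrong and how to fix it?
Bug: A WHERE condition on the right-hand table after LEFT JOIN drops unmatched parents

Fix: Put 'c.sales > 39200' in the JOIN's ON clause instead of WHERE

Corrected query:
SELECT p.name, c.sales FROM authors p LEFT JOIN novels c ON c.author_id = p.id AND c.sales > 39200

Result:
name    | sales
--------+------
Le Guin | NULL 
Orwell  | NULL 
Tolkien | 48903
Borges  | NULL 
Atwood  | 62555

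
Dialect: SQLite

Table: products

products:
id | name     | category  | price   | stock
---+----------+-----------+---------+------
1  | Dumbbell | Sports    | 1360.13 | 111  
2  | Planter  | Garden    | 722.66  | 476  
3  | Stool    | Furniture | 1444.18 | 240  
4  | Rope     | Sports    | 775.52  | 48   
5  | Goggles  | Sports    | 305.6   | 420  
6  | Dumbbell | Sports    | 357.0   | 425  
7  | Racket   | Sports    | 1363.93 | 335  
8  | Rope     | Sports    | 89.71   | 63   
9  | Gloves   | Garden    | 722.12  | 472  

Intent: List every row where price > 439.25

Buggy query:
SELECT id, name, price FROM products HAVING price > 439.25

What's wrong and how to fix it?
Bug: HAVING filters the output of aggregation, but this query has no GROUP BY and no aggregate functions, so SQLite rejects it (HAVING clause on a non-aggregate query); the condition here is per row

Fix: Use WHERE for row-level filtering

Corrected query:
SELECT id, name, price FROM products WHERE price > 439.25

Result:
id | name     | price  
---+----------+--------
1  | Dumbbell | 1360.13
2  | Planter  | 722.66 
3  | Stool    | 1444.18
4  | Rope     | 775.52 
7  | Racket   | 1363.93
9  | Gloves   | 722.12 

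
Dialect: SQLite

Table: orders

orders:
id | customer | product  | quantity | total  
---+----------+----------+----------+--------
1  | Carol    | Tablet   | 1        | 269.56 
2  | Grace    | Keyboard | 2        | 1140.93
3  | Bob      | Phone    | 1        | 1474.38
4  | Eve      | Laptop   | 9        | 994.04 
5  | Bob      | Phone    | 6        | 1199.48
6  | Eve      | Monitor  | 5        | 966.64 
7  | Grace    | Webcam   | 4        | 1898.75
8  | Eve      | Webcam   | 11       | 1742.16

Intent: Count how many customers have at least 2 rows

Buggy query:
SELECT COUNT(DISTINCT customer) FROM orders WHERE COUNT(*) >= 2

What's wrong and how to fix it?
Bug: WHERE filters individual rows, not groups, so a group-level COUNT is invalid there

Fix: Use a subquery that GROUPs and filters with HAVING, then count its rows

Corrected query:
SELECT COUNT(*) FROM (SELECT customer FROM orders GROUP BY customer HAVING COUNT(*) >= 2)

Result:
COUNT(*)
--------
3       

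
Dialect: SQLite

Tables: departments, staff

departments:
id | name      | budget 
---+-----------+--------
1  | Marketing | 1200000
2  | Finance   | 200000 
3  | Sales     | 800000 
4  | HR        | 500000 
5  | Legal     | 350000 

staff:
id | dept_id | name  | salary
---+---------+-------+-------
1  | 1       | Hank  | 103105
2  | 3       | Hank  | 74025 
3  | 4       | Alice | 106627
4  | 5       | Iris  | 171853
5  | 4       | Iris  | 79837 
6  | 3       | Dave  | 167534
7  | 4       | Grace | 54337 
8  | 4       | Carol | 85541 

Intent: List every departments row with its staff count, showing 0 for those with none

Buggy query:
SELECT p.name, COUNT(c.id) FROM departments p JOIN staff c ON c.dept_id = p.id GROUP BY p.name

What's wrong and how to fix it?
Bug: INNER JOIN drops departments rows that have no matching staff rows

Fix: Switch to LEFT JOIN to retain unmatched parent rows

Corrected query:
SELECT p.name, COUNT(c.id) FROM departments p LEFT JOIN staff c ON c.dept_id = p.id GROUP BY p.name

Result:
name      | COUNT(c.id)
----------+------------
Finance   | 0          
HR        | 4          
Legal     | 1          
Marketing | 1          
Sales     | 2          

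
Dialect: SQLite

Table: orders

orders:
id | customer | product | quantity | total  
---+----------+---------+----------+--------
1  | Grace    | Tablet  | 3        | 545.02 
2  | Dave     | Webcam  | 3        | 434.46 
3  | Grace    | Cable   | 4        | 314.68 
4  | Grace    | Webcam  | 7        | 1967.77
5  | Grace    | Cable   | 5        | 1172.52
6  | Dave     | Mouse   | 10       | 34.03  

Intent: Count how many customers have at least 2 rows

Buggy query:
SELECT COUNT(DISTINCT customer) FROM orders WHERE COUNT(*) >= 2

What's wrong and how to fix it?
Bug: WHERE filters individual rows, not groups, so a group-level COUNT is invalid there

Fix: Use a subquery that GROUPs and filters with HAVING, then count its rows

Corrected query:
SELECT COUNT(*) FROM (SELECT customer FROM orders GROUP BY customer HAVING COUNT(*) >= 2)

Result:
COUNT(*)
--------
2       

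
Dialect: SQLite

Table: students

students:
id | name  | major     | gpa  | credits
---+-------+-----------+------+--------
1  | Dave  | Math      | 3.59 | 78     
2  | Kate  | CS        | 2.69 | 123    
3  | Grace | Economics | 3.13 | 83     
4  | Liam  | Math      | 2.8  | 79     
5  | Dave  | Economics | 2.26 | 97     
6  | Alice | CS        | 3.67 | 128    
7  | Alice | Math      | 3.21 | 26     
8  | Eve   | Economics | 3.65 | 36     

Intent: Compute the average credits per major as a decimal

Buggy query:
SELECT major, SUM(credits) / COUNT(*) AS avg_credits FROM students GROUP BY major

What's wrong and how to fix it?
Bug: Both operands are integers, so '/' performs integer division and truncates

Fix: Cast one side to REAL so the division keeps the fractional part

Corrected query:
SELECT major, SUM(credits) * 1.0 / COUNT(*) AS avg_credits FROM students GROUP BY major

Result:
major     | avg_credits
----------+------------
CS        | 125.5      
Economics | 72         
Math      | 61         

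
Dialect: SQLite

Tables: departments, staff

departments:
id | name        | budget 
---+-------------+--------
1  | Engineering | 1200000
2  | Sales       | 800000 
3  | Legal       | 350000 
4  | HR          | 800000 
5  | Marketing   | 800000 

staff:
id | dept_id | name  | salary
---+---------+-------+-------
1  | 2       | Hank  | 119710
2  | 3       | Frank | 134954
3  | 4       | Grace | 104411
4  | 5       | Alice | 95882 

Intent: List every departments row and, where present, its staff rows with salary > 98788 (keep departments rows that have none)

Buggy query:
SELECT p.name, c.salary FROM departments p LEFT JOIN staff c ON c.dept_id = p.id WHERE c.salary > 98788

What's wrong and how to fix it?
Bug: Filtering c.salary in WHERE discards the NULL rows produced by LEFT JOIN, turning it into an inner join

Fix: Move the right-table condition into the ON clause so unmatched parents are kept

Corrected query:
SELECT p.name, c.salary FROM departments p LEFT JOIN staff c ON c.dept_id = p.id AND c.salary > 98788

Result:
name        | salary
------------+-------
Engineering | NULL  
Sales       | 119710
Legal       | 134954
HR          | 104411
Marketing   | NULL  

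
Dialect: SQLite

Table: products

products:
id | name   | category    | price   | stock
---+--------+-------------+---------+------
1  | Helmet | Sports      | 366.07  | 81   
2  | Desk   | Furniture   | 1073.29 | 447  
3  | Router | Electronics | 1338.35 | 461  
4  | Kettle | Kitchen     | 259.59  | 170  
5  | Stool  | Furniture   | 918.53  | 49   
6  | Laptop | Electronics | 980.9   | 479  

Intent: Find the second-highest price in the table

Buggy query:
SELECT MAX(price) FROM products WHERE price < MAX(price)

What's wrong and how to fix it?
Bug: MAX(price) on the right of the comparison is an aggregate-in-WHERE error

Fix: Put the inner MAX in a scalar subquery

Corrected query:
SELECT MAX(price) FROM products WHERE price < (SELECT MAX(price) FROM products)

Result:
MAX(price)
----------
1073.29   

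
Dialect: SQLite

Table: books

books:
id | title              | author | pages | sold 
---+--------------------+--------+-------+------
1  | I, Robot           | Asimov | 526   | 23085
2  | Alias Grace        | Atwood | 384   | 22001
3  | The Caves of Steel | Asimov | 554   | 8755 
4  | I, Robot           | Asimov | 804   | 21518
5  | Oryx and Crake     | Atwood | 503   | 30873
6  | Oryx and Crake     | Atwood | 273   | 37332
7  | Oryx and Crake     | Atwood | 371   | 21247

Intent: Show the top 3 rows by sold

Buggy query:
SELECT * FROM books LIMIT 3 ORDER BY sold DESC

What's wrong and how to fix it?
Bug: LIMIT must come after ORDER BY

Fix: Swap the clauses: ORDER BY first, then LIMIT

Corrected query:
SELECT * FROM books ORDER BY sold DESC LIMIT 3

Result:
id | title          | author | pages | sold 
---+----------------+--------+-------+------
6  | Oryx and Crake | Atwood | 273   | 37332
5  | Oryx and Crake | Atwood | 503   | 30873
1  | I, Robot       | Asimov | 526   | 23085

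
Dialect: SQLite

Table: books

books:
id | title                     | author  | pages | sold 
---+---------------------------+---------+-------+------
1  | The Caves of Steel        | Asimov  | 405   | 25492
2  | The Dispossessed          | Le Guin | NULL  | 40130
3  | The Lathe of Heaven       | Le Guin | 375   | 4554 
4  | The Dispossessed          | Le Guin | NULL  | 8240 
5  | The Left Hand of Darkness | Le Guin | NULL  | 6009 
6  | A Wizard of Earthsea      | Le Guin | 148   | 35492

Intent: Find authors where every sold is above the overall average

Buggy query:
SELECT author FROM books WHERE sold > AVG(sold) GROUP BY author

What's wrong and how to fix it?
Bug: AVG() is an aggregate; it can't sit directly in WHERE

Fix: Compute the overall average in a scalar subquery and compare each group's MIN against it in HAVING

Corrected query:
SELECT author FROM books GROUP BY author HAVING MIN(sold) > (SELECT AVG(sold) FROM books)

Result:
author
------
Asimov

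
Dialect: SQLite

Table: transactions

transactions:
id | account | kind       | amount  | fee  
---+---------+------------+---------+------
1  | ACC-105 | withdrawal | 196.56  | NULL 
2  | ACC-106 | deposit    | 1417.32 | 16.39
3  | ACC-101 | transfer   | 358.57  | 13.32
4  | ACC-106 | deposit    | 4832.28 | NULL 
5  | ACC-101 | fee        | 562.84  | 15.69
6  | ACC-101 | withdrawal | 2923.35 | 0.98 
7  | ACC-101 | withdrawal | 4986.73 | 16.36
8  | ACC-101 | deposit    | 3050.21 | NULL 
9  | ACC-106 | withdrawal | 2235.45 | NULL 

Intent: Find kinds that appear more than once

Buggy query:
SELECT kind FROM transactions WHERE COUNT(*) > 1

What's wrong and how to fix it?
Bug: COUNT(*) is an aggregate and cannot be used in WHERE

Fix: GROUP BY kind, then filter groups with HAVING COUNT(*) > 1

Corrected query:
SELECT kind FROM transactions GROUP BY kind HAVING COUNT(*) > 1

Result:
kind      
----------
deposit   
withdrawal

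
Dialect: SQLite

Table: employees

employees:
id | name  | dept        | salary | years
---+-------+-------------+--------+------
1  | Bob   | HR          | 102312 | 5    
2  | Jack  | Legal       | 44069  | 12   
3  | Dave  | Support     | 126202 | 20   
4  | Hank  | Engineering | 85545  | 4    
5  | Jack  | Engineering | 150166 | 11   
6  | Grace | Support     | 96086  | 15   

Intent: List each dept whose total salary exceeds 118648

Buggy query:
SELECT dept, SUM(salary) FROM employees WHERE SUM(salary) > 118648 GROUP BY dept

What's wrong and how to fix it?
Bug: Aggregate functions cannot appear in a WHERE clause

Fix: Move the aggregate condition to a HAVING clause

Corrected query:
SELECT dept, SUM(salary) FROM employees GROUP BY dept HAVING SUM(salary) > 118648

Result:
dept        | SUM(salary)
------------+------------
Engineering | 235711     
Support     | 222288     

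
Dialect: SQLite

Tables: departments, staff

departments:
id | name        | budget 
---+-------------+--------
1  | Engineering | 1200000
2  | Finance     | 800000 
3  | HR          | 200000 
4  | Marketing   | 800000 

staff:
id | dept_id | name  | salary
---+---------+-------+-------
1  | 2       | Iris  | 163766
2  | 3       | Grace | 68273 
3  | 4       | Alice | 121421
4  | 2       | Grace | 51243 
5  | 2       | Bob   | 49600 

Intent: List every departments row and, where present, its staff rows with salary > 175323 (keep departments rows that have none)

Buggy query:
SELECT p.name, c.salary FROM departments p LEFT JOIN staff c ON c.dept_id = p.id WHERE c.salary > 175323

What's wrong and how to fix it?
Bug: A WHERE condition on the right-hand table after LEFT JOIN drops unmatched parents

Fix: Move the right-table condition into the ON clause so unmatched parents are kept

Corrected query:
SELECT p.name, c.salary FROM departments p LEFT JOIN staff c ON c.dept_id = p.id AND c.salary > 175323

Result:
name        | salary
------------+-------
Engineering | NULL  
Finance     | NULL  
HR          | NULL  
Marketing   | NULL  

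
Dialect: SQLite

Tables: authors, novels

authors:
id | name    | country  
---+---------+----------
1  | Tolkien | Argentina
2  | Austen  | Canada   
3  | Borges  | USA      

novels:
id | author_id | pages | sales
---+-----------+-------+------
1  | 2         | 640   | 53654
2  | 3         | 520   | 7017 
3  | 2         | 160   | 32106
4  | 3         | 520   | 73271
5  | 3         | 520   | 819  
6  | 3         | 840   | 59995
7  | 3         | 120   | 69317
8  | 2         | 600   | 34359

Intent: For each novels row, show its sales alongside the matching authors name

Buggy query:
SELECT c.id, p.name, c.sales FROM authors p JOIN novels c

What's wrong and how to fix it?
Bug: JOIN with no ON clause produces a cartesian product; every novels row pairs with every authors row

Fix: Add ON c.author_id = p.id to the JOIN

Corrected query:
SELECT c.id, p.name, c.sales FROM authors p JOIN novels c ON c.author_id = p.id

Result:
id | name   | sales
---+--------+------
1  | Austen | 53654
2  | Borges | 7017 
3  | Austen | 32106
4  | Borges | 73271
5  | Borges | 819  
6  | Borges | 59995
7  | Borges | 69317
8  | Austen | 34359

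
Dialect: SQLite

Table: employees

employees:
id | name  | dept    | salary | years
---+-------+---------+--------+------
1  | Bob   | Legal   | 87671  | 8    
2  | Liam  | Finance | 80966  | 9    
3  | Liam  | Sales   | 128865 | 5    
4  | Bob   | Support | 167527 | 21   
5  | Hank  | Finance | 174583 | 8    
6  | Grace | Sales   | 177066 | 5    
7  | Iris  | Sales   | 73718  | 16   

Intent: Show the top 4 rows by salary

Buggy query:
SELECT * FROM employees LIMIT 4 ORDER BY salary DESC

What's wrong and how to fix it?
Bug: ORDER BY cannot follow LIMIT; LIMIT is the final clause

Fix: Sort with ORDER BY, then apply LIMIT

Corrected query:
SELECT * FROM employees ORDER BY salary DESC LIMIT 4

Result:
id | name  | dept    | salary | years
---+-------+---------+--------+------
6  | Grace | Sales   | 177066 | 5    
5  | Hank  | Finance | 174583 | 8    
4  | Bob   | Support | 167527 | 21   
3  | Liam  | Sales   | 128865 | 5    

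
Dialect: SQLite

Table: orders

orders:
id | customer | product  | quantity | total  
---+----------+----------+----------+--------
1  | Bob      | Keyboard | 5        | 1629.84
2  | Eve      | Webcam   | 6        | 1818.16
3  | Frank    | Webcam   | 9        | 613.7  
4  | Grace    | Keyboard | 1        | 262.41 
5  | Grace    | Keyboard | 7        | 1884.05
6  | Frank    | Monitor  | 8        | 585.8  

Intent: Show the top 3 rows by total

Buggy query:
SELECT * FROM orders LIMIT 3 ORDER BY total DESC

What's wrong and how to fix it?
Bug: ORDER BY cannot follow LIMIT; LIMIT is the final clause

Fix: Swap the clauses: ORDER BY first, then LIMIT

Corrected query:
SELECT * FROM orders ORDER BY total DESC LIMIT 3

Result:
id | customer | product  | quantity | total  
---+----------+----------+----------+--------
5  | Grace    | Keyboard | 7        | 1884.05
2  | Eve      | Webcam   | 6        | 1818.16
1  | Bob      | Keyboard | 5        | 1629.84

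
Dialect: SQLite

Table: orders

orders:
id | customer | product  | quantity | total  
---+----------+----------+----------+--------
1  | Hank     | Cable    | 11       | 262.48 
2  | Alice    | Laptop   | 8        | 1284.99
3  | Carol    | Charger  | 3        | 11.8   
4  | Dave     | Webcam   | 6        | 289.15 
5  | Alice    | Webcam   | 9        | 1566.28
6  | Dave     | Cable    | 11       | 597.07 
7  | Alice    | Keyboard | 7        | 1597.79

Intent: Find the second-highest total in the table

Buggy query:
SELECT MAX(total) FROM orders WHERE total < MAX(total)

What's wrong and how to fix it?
Bug: The inner MAX is an aggregate inside WHERE, which is not allowed

Fix: Put the inner MAX in a scalar subquery

Corrected query:
SELECT MAX(total) FROM orders WHERE total < (SELECT MAX(total) FROM orders)

Result:
MAX(total)
----------
1566.28   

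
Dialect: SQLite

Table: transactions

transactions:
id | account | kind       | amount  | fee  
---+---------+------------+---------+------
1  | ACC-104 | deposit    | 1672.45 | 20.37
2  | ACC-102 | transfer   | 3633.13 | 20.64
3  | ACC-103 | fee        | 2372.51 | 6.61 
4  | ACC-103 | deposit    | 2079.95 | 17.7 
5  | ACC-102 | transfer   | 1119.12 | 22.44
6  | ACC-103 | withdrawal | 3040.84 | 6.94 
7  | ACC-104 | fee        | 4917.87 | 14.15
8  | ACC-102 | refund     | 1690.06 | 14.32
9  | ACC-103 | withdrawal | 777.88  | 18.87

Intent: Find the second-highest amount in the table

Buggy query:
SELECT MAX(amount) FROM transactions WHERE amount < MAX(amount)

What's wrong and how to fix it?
Bug: MAX(amount) on the right of the comparison is an aggregate-in-WHERE error

Fix: Put the inner MAX in a scalar subquery

Corrected query:
SELECT MAX(amount) FROM transactions WHERE amount < (SELECT MAX(amount) FROM transactions)

Result:
MAX(amount)
-----------
3633.13    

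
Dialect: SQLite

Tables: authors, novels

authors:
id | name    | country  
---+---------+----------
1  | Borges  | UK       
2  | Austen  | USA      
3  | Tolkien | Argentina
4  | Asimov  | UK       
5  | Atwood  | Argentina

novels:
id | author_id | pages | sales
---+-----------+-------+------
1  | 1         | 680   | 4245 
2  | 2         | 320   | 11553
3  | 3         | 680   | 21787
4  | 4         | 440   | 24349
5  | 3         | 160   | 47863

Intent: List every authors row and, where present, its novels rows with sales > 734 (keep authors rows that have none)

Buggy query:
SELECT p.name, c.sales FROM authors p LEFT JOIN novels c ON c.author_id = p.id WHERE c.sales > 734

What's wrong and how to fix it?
Bug: Filtering c.sales in WHERE discards the NULL rows produced by LEFT JOIN, turning it into an inner join

Fix: Put 'c.sales > 734' in the JOIN's ON clause instead of WHERE

Corrected query:
SELECT p.name, c.sales FROM authors p LEFT JOIN novels c ON c.author_id = p.id AND c.sales > 734

Result:
name    | sales
--------+------
Borges  | 4245 
Austen  | 11553
Tolkien | 21787
Tolkien | 47863
Asimov  | 24349
Atwood  | NULL 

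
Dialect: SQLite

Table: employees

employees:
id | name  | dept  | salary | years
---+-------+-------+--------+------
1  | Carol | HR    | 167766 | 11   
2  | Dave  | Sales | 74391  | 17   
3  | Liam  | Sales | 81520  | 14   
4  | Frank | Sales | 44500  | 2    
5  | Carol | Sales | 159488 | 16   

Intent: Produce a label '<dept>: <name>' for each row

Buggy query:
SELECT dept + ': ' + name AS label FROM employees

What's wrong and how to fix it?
Bug: '+' is numeric addition; on text columns SQLite converts them to 0 instead of concatenating

Fix: Replace + with || to concatenate text

Corrected query:
SELECT dept || ': ' || name AS label FROM employees

Result:
label       
------------
HR: Carol   
Sales: Dave 
Sales: Liam 
Sales: Frank
Sales: Carol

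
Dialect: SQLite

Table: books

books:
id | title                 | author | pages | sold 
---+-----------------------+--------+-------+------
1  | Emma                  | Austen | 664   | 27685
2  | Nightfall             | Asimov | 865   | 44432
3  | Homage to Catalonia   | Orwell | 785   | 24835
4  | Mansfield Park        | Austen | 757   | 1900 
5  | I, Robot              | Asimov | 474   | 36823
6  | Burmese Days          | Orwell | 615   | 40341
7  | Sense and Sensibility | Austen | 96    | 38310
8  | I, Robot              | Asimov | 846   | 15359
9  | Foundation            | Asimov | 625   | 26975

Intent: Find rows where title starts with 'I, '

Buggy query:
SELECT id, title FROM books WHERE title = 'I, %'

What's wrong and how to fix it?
Bug: Wildcards only work with LIKE; '=' treats '%' as a literal character

Fix: Use LIKE for wildcard pattern matching

Corrected query:
SELECT id, title FROM books WHERE title LIKE 'I, %'

Result:
id | title   
---+---------
5  | I, Robot
8  | I, Robot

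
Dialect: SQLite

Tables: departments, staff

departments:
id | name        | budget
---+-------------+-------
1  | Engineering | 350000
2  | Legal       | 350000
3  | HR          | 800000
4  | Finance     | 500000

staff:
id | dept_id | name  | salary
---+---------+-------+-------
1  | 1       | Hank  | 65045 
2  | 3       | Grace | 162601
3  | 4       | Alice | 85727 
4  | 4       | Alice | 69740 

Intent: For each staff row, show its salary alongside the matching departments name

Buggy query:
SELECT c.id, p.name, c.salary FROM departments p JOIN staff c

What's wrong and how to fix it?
Bug: Missing join condition: each staff row is matched to all departments rows instead of just its own

Fix: Add ON c.dept_id = p.id to the JOIN

Corrected query:
SELECT c.id, p.name, c.salary FROM departments p JOIN staff c ON c.dept_id = p.id

Result:
id | name        | salary
---+-------------+-------
1  | Engineering | 65045 
2  | HR          | 162601
3  | Finance     | 85727 
4  | Finance     | 69740 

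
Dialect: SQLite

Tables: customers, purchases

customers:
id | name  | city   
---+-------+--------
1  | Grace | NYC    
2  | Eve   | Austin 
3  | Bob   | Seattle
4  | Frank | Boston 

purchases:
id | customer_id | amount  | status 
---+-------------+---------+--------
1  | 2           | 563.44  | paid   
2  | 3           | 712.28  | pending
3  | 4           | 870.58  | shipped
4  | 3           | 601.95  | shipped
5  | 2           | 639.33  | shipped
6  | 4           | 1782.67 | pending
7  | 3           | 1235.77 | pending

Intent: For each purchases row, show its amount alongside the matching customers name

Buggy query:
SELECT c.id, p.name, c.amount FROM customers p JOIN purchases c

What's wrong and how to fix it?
Bug: JOIN with no ON clause produces a cartesian product; every purchases row pairs with every customers row

Fix: Specify the join condition linking the foreign key to the parent id

Corrected query:
SELECT c.id, p.name, c.amount FROM customers p JOIN purchases c ON c.customer_id = p.id

Result:
id | name  | amount 
---+-------+--------
1  | Eve   | 563.44 
2  | Bob   | 712.28 
3  | Frank | 870.58 
4  | Bob   | 601.95 
5  | Eve   | 639.33 
6  | Frank | 1782.67
7  | Bob   | 1235.77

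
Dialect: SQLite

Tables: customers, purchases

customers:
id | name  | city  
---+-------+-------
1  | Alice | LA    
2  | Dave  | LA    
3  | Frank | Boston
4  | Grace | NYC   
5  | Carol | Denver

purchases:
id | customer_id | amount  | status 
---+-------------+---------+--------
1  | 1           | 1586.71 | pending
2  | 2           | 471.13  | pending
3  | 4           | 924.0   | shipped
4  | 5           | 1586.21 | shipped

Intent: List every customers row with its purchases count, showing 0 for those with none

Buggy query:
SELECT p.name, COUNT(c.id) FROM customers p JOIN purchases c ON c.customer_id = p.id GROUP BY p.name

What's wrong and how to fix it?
Bug: An inner join excludes parents with zero children

Fix: Switch to LEFT JOIN to retain unmatched parent rows

Corrected query:
SELECT p.name, COUNT(c.id) FROM customers p LEFT JOIN purchases c ON c.customer_id = p.id GROUP BY p.name

Result:
name  | COUNT(c.id)
------+------------
Alice | 1          
Carol | 1          
Dave  | 1          
Frank | 0          
Grace | 1          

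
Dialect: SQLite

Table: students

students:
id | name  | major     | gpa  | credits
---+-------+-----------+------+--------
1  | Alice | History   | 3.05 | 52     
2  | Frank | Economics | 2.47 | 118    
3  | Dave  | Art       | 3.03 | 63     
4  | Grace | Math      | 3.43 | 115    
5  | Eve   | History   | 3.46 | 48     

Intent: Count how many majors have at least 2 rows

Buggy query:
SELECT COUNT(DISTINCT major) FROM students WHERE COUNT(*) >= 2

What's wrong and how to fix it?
Bug: WHERE filters individual rows, not groups, so a group-level COUNT is invalid there

Fix: Group first with HAVING COUNT(*) >= 2, then COUNT the resulting groups

Corrected query:
SELECT COUNT(*) FROM (SELECT major FROM students GROUP BY major HAVING COUNT(*) >= 2)

Result:
COUNT(*)
--------
1       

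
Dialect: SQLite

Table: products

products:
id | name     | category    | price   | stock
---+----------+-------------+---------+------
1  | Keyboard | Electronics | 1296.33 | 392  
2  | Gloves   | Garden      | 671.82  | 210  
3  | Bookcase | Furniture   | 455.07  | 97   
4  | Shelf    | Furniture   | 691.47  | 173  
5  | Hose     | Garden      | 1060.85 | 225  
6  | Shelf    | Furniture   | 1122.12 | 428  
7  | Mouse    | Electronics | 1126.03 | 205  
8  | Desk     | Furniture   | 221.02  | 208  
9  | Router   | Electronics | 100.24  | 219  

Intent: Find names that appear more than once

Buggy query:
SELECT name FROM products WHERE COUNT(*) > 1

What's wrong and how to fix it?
Bug: COUNT(*) is an aggregate and cannot be used in WHERE

Fix: Group first, then use HAVING for the count condition

Corrected query:
SELECT name FROM products GROUP BY name HAVING COUNT(*) > 1

Result:
name 
-----
Shelf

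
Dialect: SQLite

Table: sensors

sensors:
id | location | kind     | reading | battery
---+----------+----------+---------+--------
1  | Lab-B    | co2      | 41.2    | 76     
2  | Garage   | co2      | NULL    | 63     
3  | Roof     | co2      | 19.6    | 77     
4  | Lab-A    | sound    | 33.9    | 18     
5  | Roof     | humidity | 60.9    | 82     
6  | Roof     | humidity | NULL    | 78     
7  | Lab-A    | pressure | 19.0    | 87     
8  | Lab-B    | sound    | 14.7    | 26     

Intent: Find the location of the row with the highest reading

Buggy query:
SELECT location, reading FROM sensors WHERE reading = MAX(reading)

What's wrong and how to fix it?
Bug: WHERE is evaluated per row; an aggregate over the whole table isn't defined there

Fix: Wrap MAX in a scalar subquery so WHERE compares against a single value

Corrected query:
SELECT location, reading FROM sensors WHERE reading = (SELECT MAX(reading) FROM sensors)

Result:
location | reading
---------+--------
Roof     | 60.9   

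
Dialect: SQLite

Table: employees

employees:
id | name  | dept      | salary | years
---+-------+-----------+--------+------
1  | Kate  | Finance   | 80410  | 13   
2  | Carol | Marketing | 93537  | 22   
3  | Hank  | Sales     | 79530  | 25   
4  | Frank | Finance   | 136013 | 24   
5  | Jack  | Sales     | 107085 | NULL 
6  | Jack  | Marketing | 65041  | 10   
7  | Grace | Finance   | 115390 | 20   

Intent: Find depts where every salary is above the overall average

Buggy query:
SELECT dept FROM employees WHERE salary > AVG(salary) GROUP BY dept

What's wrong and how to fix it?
Bug: AVG() is an aggregate; it can't sit directly in WHERE

Fix: Use a subquery for AVG and a HAVING MIN(...) filter so the condition holds for every row in the group

Corrected query:
SELECT dept FROM employees GROUP BY dept HAVING MIN(salary) > (SELECT AVG(salary) FROM employees)

Result:
(no rows)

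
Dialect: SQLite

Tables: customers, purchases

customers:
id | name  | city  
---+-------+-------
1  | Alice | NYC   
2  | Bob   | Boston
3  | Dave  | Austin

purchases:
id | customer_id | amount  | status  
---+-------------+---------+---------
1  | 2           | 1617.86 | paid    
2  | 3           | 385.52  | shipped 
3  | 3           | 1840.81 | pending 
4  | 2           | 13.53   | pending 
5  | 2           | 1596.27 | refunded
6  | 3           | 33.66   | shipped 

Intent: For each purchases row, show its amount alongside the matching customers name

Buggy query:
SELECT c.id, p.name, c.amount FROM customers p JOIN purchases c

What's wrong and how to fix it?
Bug: JOIN with no ON clause produces a cartesian product; every purchases row pairs with every customers row

Fix: Specify the join condition linking the foreign key to the parent id

Corrected query:
SELECT c.id, p.name, c.amount FROM customers p JOIN purchases c ON c.customer_id = p.id

Result:
id | name | amount 
---+------+--------
1  | Bob  | 1617.86
2  | Dave | 385.52 
3  | Dave | 1840.81
4  | Bob  | 13.53  
5  | Bob  | 1596.27
6  | Dave | 33.66  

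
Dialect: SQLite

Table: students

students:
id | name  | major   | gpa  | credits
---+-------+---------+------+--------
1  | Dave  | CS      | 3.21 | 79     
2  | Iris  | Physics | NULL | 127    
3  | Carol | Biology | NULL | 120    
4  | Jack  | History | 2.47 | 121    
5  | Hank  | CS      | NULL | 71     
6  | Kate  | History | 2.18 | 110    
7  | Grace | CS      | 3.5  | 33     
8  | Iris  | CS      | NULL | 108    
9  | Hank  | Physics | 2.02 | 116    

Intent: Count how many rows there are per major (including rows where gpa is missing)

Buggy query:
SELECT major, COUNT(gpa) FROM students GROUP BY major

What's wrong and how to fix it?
Bug: COUNT(column) counts non-NULL values only; rows with NULL gpa aren't counted

Fix: Replace COUNT(gpa) with COUNT(*)

Corrected query:
SELECT major, COUNT(*) FROM students GROUP BY major

Result:
major   | COUNT(*)
--------+---------
Biology | 1       
CS      | 4       
History | 2       
Physics | 2       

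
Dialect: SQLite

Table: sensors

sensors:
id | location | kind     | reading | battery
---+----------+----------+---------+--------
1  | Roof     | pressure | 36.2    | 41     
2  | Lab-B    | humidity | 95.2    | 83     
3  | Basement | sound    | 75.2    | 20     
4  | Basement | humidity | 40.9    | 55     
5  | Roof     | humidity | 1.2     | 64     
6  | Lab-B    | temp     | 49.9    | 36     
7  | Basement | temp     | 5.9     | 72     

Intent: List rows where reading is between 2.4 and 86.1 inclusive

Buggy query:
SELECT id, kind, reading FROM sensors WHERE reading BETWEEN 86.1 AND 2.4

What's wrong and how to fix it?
Bug: BETWEEN expects the lower bound first; with 86.1 AND 2.4 the range is empty

Fix: Write BETWEEN 2.4 AND 86.1

Corrected query:
SELECT id, kind, reading FROM sensors WHERE reading BETWEEN 2.4 AND 86.1

Result:
id | kind     | reading
---+----------+--------
1  | pressure | 36.2   
3  | sound    | 75.2   
4  | humidity | 40.9   
6  | temp     | 49.9   
7  | temp     | 5.9    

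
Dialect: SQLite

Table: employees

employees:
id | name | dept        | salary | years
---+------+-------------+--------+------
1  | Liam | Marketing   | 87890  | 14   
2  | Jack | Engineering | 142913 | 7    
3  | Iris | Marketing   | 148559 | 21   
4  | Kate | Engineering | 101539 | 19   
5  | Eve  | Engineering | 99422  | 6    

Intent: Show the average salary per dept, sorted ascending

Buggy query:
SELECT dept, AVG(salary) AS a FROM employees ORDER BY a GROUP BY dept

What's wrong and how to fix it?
Bug: GROUP BY must precede ORDER BY

Fix: Reorder: SELECT … FROM … GROUP BY … ORDER BY …

Corrected query:
SELECT dept, AVG(salary) AS a FROM employees GROUP BY dept ORDER BY a

Result:
dept        | a            
------------+--------------
Engineering | 114624.666667
Marketing   | 118224.5     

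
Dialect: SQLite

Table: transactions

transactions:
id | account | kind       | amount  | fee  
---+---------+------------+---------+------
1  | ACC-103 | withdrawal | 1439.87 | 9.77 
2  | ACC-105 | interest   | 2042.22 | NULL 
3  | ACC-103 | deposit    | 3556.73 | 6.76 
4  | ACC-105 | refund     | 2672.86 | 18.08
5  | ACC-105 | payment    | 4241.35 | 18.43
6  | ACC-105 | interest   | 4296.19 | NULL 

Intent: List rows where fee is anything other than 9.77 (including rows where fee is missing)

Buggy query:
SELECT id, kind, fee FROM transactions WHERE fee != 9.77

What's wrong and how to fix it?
Bug: 'fee != 9.77' is unknown when fee is NULL, so NULL rows are silently excluded

Fix: Add an explicit OR fee IS NULL to include the missing-value rows

Corrected query:
SELECT id, kind, fee FROM transactions WHERE fee != 9.77 OR fee IS NULL

Result:
id | kind     | fee  
---+----------+------
2  | interest | NULL 
3  | deposit  | 6.76 
4  | refund   | 18.08
5  | payment  | 18.43
6  | interest | NULL 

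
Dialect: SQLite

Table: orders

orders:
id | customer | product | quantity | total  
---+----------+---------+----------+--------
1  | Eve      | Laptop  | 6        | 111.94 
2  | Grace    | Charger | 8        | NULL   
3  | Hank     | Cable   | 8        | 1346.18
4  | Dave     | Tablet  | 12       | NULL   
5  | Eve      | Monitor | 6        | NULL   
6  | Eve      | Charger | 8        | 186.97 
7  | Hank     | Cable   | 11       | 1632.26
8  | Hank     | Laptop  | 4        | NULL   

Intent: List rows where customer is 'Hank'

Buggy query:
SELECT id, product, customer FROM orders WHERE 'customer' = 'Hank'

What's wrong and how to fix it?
Bug: Single quotes denote string literals in SQL; the column name is being compared as a constant string

Fix: Reference the column as customer without single quotes

Corrected query:
SELECT id, product, customer FROM orders WHERE customer = 'Hank'

Result:
id | product | customer
---+---------+---------
3  | Cable   | Hank    
7  | Cable   | Hank    
8  | Laptop  | Hank    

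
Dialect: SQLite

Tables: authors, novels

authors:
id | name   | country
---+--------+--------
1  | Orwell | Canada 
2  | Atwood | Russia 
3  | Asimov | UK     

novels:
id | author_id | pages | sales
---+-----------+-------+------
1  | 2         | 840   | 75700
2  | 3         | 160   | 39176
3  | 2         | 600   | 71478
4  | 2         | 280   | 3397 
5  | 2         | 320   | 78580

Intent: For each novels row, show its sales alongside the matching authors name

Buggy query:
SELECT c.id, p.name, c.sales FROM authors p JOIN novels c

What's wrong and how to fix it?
Bug: Missing join condition: each novels row is matched to all authors rows instead of just its own

Fix: Add ON c.author_id = p.id to the JOIN

Corrected query:
SELECT c.id, p.name, c.sales FROM authors p JOIN novels c ON c.author_id = p.id

Result:
id | name   | sales
---+--------+------
1  | Atwood | 75700
2  | Asimov | 39176
3  | Atwood | 71478
4  | Atwood | 3397 
5  | Atwood | 78580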